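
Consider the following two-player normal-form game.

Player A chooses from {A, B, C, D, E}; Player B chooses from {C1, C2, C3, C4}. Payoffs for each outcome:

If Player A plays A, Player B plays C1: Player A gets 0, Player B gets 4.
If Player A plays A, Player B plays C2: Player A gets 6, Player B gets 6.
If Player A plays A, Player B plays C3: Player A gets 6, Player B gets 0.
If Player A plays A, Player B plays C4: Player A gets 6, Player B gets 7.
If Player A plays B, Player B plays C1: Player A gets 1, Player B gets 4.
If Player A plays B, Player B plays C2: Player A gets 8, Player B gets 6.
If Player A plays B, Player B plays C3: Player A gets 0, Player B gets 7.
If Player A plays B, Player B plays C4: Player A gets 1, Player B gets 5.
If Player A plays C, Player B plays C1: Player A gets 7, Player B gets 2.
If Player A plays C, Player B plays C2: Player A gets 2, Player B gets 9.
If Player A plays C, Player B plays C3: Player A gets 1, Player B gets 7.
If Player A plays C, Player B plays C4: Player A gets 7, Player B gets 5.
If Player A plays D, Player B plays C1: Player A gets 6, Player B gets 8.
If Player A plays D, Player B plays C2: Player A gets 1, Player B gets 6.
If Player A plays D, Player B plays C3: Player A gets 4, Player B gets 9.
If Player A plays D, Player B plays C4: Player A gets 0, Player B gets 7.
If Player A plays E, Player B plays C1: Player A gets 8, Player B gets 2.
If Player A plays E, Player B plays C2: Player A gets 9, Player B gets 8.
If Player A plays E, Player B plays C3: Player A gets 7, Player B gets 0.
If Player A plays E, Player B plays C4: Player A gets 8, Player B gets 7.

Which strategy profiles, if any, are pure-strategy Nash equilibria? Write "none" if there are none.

Pure NE: (E, C2)

(A, C1): Player A can switch to B (0 → 1). Not NE.
(A, C2): Player A can switch to B (6 → 8). Not NE.
(A, C3): Player A can switch to E (6 → 7). Not NE.
(A, C4): Player A can switch to C (6 → 7). Not NE.
(B, C1): Player A can switch to C (1 → 7). Not NE.
(B, C2): Player A can switch to E (8 → 9). Not NE.
(B, C3): Player A can switch to A (0 → 6). Not NE.
(B, C4): Player A can switch to A (1 → 6). Not NE.
(C, C1): Player A can switch to E (7 → 8). Not NE.
(C, C2): Player A can switch to A (2 → 6). Not NE.
(E, C2): Player A gets 9, best alternative 8; Player B gets 8, best alternative 7. No profitable deviation — NE.
(The remaining 9 profiles each have a profitable deviation by the same check.)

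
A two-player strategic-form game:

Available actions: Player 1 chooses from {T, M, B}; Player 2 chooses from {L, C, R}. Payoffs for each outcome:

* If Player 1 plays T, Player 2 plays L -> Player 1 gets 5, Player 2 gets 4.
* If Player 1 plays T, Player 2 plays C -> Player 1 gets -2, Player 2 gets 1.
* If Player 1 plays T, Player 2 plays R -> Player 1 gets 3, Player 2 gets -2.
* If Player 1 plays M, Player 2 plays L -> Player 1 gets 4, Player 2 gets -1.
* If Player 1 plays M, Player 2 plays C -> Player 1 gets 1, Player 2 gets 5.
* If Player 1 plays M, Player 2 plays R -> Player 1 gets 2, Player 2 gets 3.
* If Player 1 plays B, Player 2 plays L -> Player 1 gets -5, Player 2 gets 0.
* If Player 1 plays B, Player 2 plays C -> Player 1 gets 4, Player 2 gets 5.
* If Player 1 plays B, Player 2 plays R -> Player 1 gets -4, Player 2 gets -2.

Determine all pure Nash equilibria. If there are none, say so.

(T, L): Player 1 gets 5, best alternative 4; Player 2 gets 4, best alternative 1. No profitable deviation — NE.
(T, C): Player 1 can switch to M (-2 → 1). Not NE.
(T, R): Player 2 can switch to L (-2 → 4). Not NE.
(M, L): Player 1 can switch to T (4 → 5). Not NE.
(M, C): Player 1 can switch to B (1 → 4). Not NE.
(M, R): Player 1 can switch to T (2 → 3). Not NE.
(B, L): Player 1 can switch to T (-5 → 5). Not NE.
(B, C): Player 1 gets 4, best alternative 1; Player 2 gets 5, best alternative 0. No profitable deviation — NE.
(B, R): Player 1 can switch to T (-4 → 3). Not NE.

(T, L); (B, C)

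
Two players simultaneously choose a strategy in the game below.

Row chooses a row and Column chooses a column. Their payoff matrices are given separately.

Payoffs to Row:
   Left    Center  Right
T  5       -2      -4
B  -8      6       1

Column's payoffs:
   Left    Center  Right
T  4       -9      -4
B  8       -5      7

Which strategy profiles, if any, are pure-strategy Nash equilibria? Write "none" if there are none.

(T, Left)

(T, Left): Row gets 5, best alternative -8; Column gets 4, best alternative -4. No profitable deviation — NE.
(T, Center): Row can switch to B (-2 → 6). Not NE.
(T, Right): Row can switch to B (-4 → 1). Not NE.
(B, Left): Row can switch to T (-8 → 5). Not NE.
(B, Center): Column can switch to Left (-5 → 8). Not NE.
(B, Right): Column can switch to Left (7 → 8). Not NE.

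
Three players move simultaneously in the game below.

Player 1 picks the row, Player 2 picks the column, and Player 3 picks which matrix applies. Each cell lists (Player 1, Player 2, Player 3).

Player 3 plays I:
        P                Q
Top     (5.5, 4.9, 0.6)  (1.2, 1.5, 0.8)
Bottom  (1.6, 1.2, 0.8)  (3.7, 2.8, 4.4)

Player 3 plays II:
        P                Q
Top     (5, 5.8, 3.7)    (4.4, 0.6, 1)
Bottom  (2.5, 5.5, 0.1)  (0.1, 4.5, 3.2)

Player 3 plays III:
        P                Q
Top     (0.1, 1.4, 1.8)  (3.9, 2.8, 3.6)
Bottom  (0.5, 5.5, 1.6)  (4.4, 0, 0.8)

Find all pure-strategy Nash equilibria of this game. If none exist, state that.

The pure Nash equilibria are (Top, P, II); (Bottom, P, III); (Bottom, Q, I).

Player 1 against (P, I): payoffs 5.5, 1.6 → best response Top.
Player 1 against (P, II): payoffs 5, 2.5 → best response Top.
Player 1 against (P, III): payoffs 0.1, 0.5 → best response Bottom.
Player 1 against (Q, I): payoffs 1.2, 3.7 → best response Bottom.
Player 1 against (Q, II): payoffs 4.4, 0.1 → best response Top.
Player 1 against (Q, III): payoffs 3.9, 4.4 → best response Bottom.
Player 2 against (Top, I): payoffs 4.9, 1.5 → best response P.
Player 2 against (Top, II): payoffs 5.8, 0.6 → best response P.
Player 2 against (Top, III): payoffs 1.4, 2.8 → best response Q.
Player 2 against (Bottom, I): payoffs 1.2, 2.8 → best response Q.
Player 2 against (Bottom, II): payoffs 5.5, 4.5 → best response P.
Player 2 against (Bottom, III): payoffs 5.5, 0 → best response P.
Player 3 against (Top, P): payoffs 0.6, 3.7, 1.8 → best response II.
Player 3 against (Top, Q): payoffs 0.8, 1, 3.6 → best response III.
Player 3 against (Bottom, P): payoffs 0.8, 0.1, 1.6 → best response III.
Player 3 against (Bottom, Q): payoffs 4.4, 3.2, 0.8 → best response I.
Mutual best responses: (Top, P, II); (Bottom, P, III); (Bottom, Q, I).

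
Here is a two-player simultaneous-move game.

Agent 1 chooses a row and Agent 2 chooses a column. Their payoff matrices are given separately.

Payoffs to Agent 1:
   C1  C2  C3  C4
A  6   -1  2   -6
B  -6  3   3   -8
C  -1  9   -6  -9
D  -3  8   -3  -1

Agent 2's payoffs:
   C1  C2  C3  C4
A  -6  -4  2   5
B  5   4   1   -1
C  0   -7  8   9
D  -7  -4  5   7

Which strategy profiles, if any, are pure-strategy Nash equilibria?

(D, C4)

For each player, find the best response to each opponent profile; mutual best responses are the pure NE.
Agent 1 against C1: payoffs 6, -6, -1, -3 → best response A.
Agent 1 against C2: payoffs -1, 3, 9, 8 → best response C.
Agent 1 against C3: payoffs 2, 3, -6, -3 → best response B.
Agent 1 against C4: payoffs -6, -8, -9, -1 → best response D.
Agent 2 against A: payoffs -6, -4, 2, 5 → best response C4.
Agent 2 against B: payoffs 5, 4, 1, -1 → best response C1.
Agent 2 against C: payoffs 0, -7, 8, 9 → best response C4.
Agent 2 against D: payoffs -7, -4, 5, 7 → best response C4.
Mutual best responses: (D, C4).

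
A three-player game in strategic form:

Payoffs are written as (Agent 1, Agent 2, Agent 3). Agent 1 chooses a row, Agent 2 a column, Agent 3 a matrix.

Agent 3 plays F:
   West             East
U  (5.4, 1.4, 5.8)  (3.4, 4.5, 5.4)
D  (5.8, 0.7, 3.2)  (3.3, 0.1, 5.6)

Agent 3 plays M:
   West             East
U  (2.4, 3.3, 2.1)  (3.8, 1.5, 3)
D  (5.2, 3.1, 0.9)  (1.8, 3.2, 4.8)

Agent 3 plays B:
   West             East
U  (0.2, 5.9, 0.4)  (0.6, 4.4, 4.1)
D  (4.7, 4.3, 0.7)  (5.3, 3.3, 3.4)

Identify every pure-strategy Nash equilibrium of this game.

The pure Nash equilibria are (U, East, F) and (D, West, F).

Agent 1 against (West, F): payoffs 5.4, 5.8 → best response D.
Agent 1 against (West, M): payoffs 2.4, 5.2 → best response D.
Agent 1 against (West, B): payoffs 0.2, 4.7 → best response D.
Agent 1 against (East, F): payoffs 3.4, 3.3 → best response U.
Agent 1 against (East, M): payoffs 3.8, 1.8 → best response U.
Agent 1 against (East, B): payoffs 0.6, 5.3 → best response D.
Agent 2 against (U, F): payoffs 1.4, 4.5 → best response East.
Agent 2 against (U, M): payoffs 3.3, 1.5 → best response West.
Agent 2 against (U, B): payoffs 5.9, 4.4 → best response West.
Agent 2 against (D, F): payoffs 0.7, 0.1 → best response West.
Agent 2 against (D, M): payoffs 3.1, 3.2 → best response East.
Agent 2 against (D, B): payoffs 4.3, 3.3 → best response West.
Agent 3 against (U, West): payoffs 5.8, 2.1, 0.4 → best response F.
Agent 3 against (U, East): payoffs 5.4, 3, 4.1 → best response F.
Agent 3 against (D, West): payoffs 3.2, 0.9, 0.7 → best response F.
Agent 3 against (D, East): payoffs 5.6, 4.8, 3.4 → best response F.
Mutual best responses: (U, East, F); (D, West, F).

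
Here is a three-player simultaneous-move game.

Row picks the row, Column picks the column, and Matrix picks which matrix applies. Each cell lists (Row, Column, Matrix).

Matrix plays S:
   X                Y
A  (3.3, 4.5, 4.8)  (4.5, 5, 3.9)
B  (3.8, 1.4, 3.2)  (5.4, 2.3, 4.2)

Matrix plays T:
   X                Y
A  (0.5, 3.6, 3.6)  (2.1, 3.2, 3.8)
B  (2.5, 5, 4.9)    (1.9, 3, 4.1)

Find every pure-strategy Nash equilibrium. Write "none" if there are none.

(A, X, S): Row can switch to B (3.3 → 3.8). Not NE.
(A, X, T): Row can switch to B (0.5 → 2.5). Not NE.
(A, Y, S): Row can switch to B (4.5 → 5.4). Not NE.
(A, Y, T): Column can switch to X (3.2 → 3.6). Not NE.
(B, X, S): Column can switch to Y (1.4 → 2.3). Not NE.
(B, X, T): Row gets 2.5, best alternative 0.5; Column gets 5, best alternative 3; Matrix gets 4.9, best alternative 3.2. No profitable deviation — NE.
(B, Y, S): Row gets 5.4, best alternative 4.5; Column gets 2.3, best alternative 1.4; Matrix gets 4.2, best alternative 4.1. No profitable deviation — NE.
(B, Y, T): Row can switch to A (1.9 → 2.1). Not NE.

The pure Nash equilibria are (B, X, T) and (B, Y, S).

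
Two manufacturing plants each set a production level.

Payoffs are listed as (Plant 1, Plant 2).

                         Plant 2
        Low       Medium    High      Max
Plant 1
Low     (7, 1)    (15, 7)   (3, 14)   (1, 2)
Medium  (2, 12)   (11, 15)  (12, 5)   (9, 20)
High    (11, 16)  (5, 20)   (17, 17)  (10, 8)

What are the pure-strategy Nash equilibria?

(Low, Low): Plant 1 can switch to High (7 → 11). Not NE.
(Low, Medium): Plant 2 can switch to High (7 → 14). Not NE.
(Low, High): Plant 1 can switch to Medium (3 → 12). Not NE.
(Low, Max): Plant 1 can switch to Medium (1 → 9). Not NE.
(Medium, Low): Plant 1 can switch to Low (2 → 7). Not NE.
(Medium, Medium): Plant 1 can switch to Low (11 → 15). Not NE.
(Medium, High): Plant 1 can switch to High (12 → 17). Not NE.
(Medium, Max): Plant 1 can switch to High (9 → 10). Not NE.
(High, Low): Plant 2 can switch to Medium (16 → 20). Not NE.
(High, Medium): Plant 1 can switch to Low (5 → 15). Not NE.
(High, High): Plant 2 can switch to Medium (17 → 20). Not NE.
(High, Max): Plant 2 can switch to Low (8 → 16). Not NE.

There is no pure-strategy Nash equilibrium.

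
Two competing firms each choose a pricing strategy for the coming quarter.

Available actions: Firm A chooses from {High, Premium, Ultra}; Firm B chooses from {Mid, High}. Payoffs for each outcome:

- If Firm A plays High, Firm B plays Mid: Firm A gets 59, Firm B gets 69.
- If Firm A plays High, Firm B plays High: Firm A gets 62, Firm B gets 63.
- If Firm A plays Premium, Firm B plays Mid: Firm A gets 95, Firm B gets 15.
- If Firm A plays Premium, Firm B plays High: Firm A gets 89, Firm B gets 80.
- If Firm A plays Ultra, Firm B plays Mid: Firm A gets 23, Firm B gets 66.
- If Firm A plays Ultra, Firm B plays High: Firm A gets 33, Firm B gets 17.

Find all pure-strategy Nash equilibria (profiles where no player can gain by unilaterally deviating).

(High, Mid): Firm A can switch to Premium (59 → 95). Not NE.
(High, High): Firm A can switch to Premium (62 → 89). Not NE.
(Premium, Mid): Firm B can switch to High (15 → 80). Not NE.
(Premium, High): Firm A gets 89, best alternative 62; Firm B gets 80, best alternative 15. No profitable deviation — NE.
(Ultra, Mid): Firm A can switch to High (23 → 59). Not NE.
(Ultra, High): Firm A can switch to High (33 → 62). Not NE.

The unique pure-strategy Nash equilibrium is (Premium, High).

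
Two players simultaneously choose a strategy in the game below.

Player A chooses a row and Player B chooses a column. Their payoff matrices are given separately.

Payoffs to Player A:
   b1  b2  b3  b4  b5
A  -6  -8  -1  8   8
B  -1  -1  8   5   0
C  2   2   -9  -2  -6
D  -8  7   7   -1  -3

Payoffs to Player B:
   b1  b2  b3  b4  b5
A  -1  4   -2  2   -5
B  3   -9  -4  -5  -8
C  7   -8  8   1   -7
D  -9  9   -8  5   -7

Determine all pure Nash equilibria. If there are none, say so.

For each strategy profile, look for a profitable unilateral deviation.
(A, b1): Player A can switch to B (-6 → -1). Not NE.
(A, b2): Player A can switch to B (-8 → -1). Not NE.
(A, b3): Player A can switch to B (-1 → 8). Not NE.
(A, b4): Player B can switch to b2 (2 → 4). Not NE.
(A, b5): Player B can switch to b1 (-5 → -1). Not NE.
(B, b1): Player A can switch to C (-1 → 2). Not NE.
(D, b2): Player A gets 7, best alternative 2; Player B gets 9, best alternative 5. No profitable deviation — NE.
(The remaining 13 profiles each have a profitable deviation by the same check.)

The unique pure-strategy Nash equilibrium is (D, b2).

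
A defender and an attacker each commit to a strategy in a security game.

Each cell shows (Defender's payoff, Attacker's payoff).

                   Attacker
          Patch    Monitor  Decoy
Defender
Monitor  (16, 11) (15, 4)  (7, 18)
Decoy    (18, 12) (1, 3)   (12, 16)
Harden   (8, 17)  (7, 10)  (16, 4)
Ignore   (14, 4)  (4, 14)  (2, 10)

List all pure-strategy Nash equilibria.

none

Defender against Patch: payoffs 16, 18, 8, 14 → best response Decoy.
Defender against Monitor: payoffs 15, 1, 7, 4 → best response Monitor.
Defender against Decoy: payoffs 7, 12, 16, 2 → best response Harden.
Attacker against Monitor: payoffs 11, 4, 18 → best response Decoy.
Attacker against Decoy: payoffs 12, 3, 16 → best response Decoy.
Attacker against Harden: payoffs 17, 10, 4 → best response Patch.
Attacker against Ignore: payoffs 4, 14, 10 → best response Monitor.
No profile is a mutual best response for all players.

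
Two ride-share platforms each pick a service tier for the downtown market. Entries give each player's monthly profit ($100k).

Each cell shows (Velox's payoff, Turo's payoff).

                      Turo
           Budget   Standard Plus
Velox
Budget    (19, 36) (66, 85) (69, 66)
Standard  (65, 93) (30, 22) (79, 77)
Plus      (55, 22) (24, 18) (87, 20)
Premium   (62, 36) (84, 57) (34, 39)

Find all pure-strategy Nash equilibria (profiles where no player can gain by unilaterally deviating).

(Standard, Budget) and (Premium, Standard)

Velox against Budget: payoffs 19, 65, 55, 62 → best response Standard.
Velox against Standard: payoffs 66, 30, 24, 84 → best response Premium.
Velox against Plus: payoffs 69, 79, 87, 34 → best response Plus.
Turo against Budget: payoffs 36, 85, 66 → best response Standard.
Turo against Standard: payoffs 93, 22, 77 → best response Budget.
Turo against Plus: payoffs 22, 18, 20 → best response Budget.
Turo against Premium: payoffs 36, 57, 39 → best response Standard.
Mutual best responses: (Standard, Budget); (Premium, Standard).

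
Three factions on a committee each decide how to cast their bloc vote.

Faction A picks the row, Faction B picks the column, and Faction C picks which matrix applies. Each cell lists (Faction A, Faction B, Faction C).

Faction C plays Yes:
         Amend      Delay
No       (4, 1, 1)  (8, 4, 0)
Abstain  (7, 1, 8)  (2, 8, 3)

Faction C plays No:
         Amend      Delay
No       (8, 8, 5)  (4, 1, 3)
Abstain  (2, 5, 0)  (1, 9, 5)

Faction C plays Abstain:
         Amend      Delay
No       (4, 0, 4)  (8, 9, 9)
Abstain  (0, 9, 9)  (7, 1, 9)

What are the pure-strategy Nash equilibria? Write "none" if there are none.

Mark each player's best response to every combination of opponents' strategies; a profile where every player is best-responding is a pure Nash equilibrium.
Faction A against (Amend, Yes): payoffs 4, 7 → best response Abstain.
Faction A against (Amend, No): payoffs 8, 2 → best response No.
Faction A against (Amend, Abstain): payoffs 4, 0 → best response No.
Faction A against (Delay, Yes): payoffs 8, 2 → best response No.
Faction A against (Delay, No): payoffs 4, 1 → best response No.
Faction A against (Delay, Abstain): payoffs 8, 7 → best response No.
Faction B against (No, Yes): payoffs 1, 4 → best response Delay.
Faction B against (No, No): payoffs 8, 1 → best response Amend.
Faction B against (No, Abstain): payoffs 0, 9 → best response Delay.
Faction B against (Abstain, Yes): payoffs 1, 8 → best response Delay.
Faction B against (Abstain, No): payoffs 5, 9 → best response Delay.
Faction B against (Abstain, Abstain): payoffs 9, 1 → best response Amend.
Faction C against (No, Amend): payoffs 1, 5, 4 → best response No.
Faction C against (No, Delay): payoffs 0, 3, 9 → best response Abstain.
Faction C against (Abstain, Amend): payoffs 8, 0, 9 → best response Abstain.
Faction C against (Abstain, Delay): payoffs 3, 5, 9 → best response Abstain.
Mutual best responses: (No, Amend, No); (No, Delay, Abstain).

Pure-strategy Nash equilibria: (No, Amend, No); (No, Delay, Abstain)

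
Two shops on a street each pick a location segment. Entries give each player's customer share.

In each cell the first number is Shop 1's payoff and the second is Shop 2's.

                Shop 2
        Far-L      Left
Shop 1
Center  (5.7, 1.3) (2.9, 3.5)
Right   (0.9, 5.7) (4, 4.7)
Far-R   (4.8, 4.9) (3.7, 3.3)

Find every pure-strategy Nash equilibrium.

Shop 1 against Far-L: payoffs 5.7, 0.9, 4.8 → best response Center.
Shop 1 against Left: payoffs 2.9, 4, 3.7 → best response Right.
Shop 2 against Center: payoffs 1.3, 3.5 → best response Left.
Shop 2 against Right: payoffs 5.7, 4.7 → best response Far-L.
Shop 2 against Far-R: payoffs 4.9, 3.3 → best response Far-L.
No profile is a mutual best response for all players.

none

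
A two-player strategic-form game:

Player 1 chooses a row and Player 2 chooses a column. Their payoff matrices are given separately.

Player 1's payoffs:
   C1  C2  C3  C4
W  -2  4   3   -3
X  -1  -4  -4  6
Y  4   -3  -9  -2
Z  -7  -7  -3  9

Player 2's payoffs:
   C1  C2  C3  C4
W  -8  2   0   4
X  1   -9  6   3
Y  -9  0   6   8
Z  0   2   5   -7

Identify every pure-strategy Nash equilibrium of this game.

This game has no pure Nash equilibrium.

(W, C1): Player 1 can switch to X (-2 → -1). Not NE.
(W, C2): Player 2 can switch to C4 (2 → 4). Not NE.
(W, C3): Player 2 can switch to C2 (0 → 2). Not NE.
(W, C4): Player 1 can switch to X (-3 → 6). Not NE.
(X, C1): Player 1 can switch to Y (-1 → 4). Not NE.
(X, C2): Player 1 can switch to W (-4 → 4). Not NE.
(The remaining 10 profiles each have a profitable deviation by the same check.)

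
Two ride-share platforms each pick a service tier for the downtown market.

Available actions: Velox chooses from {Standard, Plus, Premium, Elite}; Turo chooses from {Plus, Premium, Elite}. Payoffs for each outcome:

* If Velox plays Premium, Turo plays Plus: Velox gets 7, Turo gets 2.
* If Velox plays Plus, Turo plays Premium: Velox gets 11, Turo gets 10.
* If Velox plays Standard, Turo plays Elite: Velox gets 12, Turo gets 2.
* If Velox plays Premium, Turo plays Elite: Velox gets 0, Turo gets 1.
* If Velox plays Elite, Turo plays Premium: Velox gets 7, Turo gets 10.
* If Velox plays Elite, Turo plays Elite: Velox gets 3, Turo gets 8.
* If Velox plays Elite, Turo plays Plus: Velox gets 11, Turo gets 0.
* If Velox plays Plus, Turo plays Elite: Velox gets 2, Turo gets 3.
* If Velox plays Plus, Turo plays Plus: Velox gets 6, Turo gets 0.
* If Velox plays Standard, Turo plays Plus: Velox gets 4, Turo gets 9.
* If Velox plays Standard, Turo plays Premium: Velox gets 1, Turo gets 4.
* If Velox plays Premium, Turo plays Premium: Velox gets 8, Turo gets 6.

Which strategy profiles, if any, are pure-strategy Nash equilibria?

Velox against Plus: payoffs 4, 6, 7, 11 → best response Elite.
Velox against Premium: payoffs 1, 11, 8, 7 → best response Plus.
Velox against Elite: payoffs 12, 2, 0, 3 → best response Standard.
Turo against Standard: payoffs 9, 4, 2 → best response Plus.
Turo against Plus: payoffs 0, 10, 3 → best response Premium.
Turo against Premium: payoffs 2, 6, 1 → best response Premium.
Turo against Elite: payoffs 0, 10, 8 → best response Premium.
Mutual best responses: (Plus, Premium).

(Plus, Premium)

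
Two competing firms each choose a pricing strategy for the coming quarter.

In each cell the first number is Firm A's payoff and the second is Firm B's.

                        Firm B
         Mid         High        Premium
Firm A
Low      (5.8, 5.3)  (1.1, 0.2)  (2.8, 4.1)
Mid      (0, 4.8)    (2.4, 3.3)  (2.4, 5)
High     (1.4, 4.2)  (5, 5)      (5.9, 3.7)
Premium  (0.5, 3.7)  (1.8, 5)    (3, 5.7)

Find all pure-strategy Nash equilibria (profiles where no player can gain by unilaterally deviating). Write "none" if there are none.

Mark each player's best response to every combination of opponents' strategies; a profile where every player is best-responding is a pure Nash equilibrium.
Firm A against Mid: payoffs 5.8, 0, 1.4, 0.5 → best response Low.
Firm A against High: payoffs 1.1, 2.4, 5, 1.8 → best response High.
Firm A against Premium: payoffs 2.8, 2.4, 5.9, 3 → best response High.
Firm B against Low: payoffs 5.3, 0.2, 4.1 → best response Mid.
Firm B against Mid: payoffs 4.8, 3.3, 5 → best response Premium.
Firm B against High: payoffs 4.2, 5, 3.7 → best response High.
Firm B against Premium: payoffs 3.7, 5, 5.7 → best response Premium.
Mutual best responses: (Low, Mid); (High, High).

(Low, Mid), (High, High)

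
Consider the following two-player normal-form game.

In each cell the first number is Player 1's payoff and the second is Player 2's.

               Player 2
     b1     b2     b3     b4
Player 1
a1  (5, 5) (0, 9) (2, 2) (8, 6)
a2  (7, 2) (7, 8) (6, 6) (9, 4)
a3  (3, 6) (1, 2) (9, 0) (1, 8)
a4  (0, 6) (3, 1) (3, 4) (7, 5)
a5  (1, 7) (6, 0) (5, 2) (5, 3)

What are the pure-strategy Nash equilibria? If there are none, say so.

(a1, b1): Player 1 can switch to a2 (5 → 7). Not NE.
(a1, b2): Player 1 can switch to a2 (0 → 7). Not NE.
(a1, b3): Player 1 can switch to a2 (2 → 6). Not NE.
(a1, b4): Player 1 can switch to a2 (8 → 9). Not NE.
(a2, b1): Player 2 can switch to b2 (2 → 8). Not NE.
(a2, b2): Player 1 gets 7, best alternative 6; Player 2 gets 8, best alternative 6. No profitable deviation — NE.
(a2, b3): Player 1 can switch to a3 (6 → 9). Not NE.
(a2, b4): Player 2 can switch to b2 (4 → 8). Not NE.
(a3, b1): Player 1 can switch to a1 (3 → 5). Not NE.
(a3, b2): Player 1 can switch to a2 (1 → 7). Not NE.
(a3, b3): Player 2 can switch to b1 (0 → 6). Not NE.
(a3, b4): Player 1 can switch to a1 (1 → 8). Not NE.
(a4, b1): Player 1 can switch to a1 (0 → 5). Not NE.
(The remaining 7 profiles each have a profitable deviation by the same check.)

Pure NE: (a2, b2)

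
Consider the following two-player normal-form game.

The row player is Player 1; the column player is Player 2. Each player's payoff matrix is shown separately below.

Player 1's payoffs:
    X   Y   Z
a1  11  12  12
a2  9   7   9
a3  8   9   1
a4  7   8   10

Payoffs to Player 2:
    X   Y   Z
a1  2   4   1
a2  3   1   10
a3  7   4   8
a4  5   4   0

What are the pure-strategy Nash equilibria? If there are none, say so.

The unique pure-strategy Nash equilibrium is (a1, Y).

Player 1 against X: payoffs 11, 9, 8, 7 → best response a1.
Player 1 against Y: payoffs 12, 7, 9, 8 → best response a1.
Player 1 against Z: payoffs 12, 9, 1, 10 → best response a1.
Player 2 against a1: payoffs 2, 4, 1 → best response Y.
Player 2 against a2: payoffs 3, 1, 10 → best response Z.
Player 2 against a3: payoffs 7, 4, 8 → best response Z.
Player 2 against a4: payoffs 5, 4, 0 → best response X.
Mutual best responses: (a1, Y).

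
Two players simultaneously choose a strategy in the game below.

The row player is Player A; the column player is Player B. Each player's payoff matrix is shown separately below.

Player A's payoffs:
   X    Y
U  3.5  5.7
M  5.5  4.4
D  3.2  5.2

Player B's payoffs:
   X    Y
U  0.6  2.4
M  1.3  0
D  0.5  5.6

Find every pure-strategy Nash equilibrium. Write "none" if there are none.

(U, X): Player A can switch to M (3.5 → 5.5). Not NE.
(U, Y): Player A gets 5.7, best alternative 5.2; Player B gets 2.4, best alternative 0.6. No profitable deviation — NE.
(M, X): Player A gets 5.5, best alternative 3.5; Player B gets 1.3, best alternative 0. No profitable deviation — NE.
(M, Y): Player A can switch to U (4.4 → 5.7). Not NE.
(D, X): Player A can switch to U (3.2 → 3.5). Not NE.
(D, Y): Player A can switch to U (5.2 → 5.7). Not NE.

The pure Nash equilibria are (U, Y), (M, X).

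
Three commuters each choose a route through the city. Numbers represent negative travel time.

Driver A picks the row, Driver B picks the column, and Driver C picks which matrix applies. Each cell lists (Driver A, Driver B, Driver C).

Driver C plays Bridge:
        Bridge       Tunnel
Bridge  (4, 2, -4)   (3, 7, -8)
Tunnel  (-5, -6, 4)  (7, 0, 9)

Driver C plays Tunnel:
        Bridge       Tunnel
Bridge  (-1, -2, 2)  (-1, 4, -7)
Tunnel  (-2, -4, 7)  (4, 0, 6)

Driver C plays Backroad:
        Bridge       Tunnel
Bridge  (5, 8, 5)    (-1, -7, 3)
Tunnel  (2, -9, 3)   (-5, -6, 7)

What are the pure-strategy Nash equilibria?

(Bridge, Bridge, Backroad); (Tunnel, Tunnel, Bridge)

Mark each player's best response to every combination of opponents' strategies; a profile where every player is best-responding is a pure Nash equilibrium.
Driver A against (Bridge, Bridge): payoffs 4, -5 → best response Bridge.
Driver A against (Bridge, Tunnel): payoffs -1, -2 → best response Bridge.
Driver A against (Bridge, Backroad): payoffs 5, 2 → best response Bridge.
Driver A against (Tunnel, Bridge): payoffs 3, 7 → best response Tunnel.
Driver A against (Tunnel, Tunnel): payoffs -1, 4 → best response Tunnel.
Driver A against (Tunnel, Backroad): payoffs -1, -5 → best response Bridge.
Driver B against (Bridge, Bridge): payoffs 2, 7 → best response Tunnel.
Driver B against (Bridge, Tunnel): payoffs -2, 4 → best response Tunnel.
Driver B against (Bridge, Backroad): payoffs 8, -7 → best response Bridge.
Driver B against (Tunnel, Bridge): payoffs -6, 0 → best response Tunnel.
Driver B against (Tunnel, Tunnel): payoffs -4, 0 → best response Tunnel.
Driver B against (Tunnel, Backroad): payoffs -9, -6 → best response Tunnel.
Driver C against (Bridge, Bridge): payoffs -4, 2, 5 → best response Backroad.
Driver C against (Bridge, Tunnel): payoffs -8, -7, 3 → best response Backroad.
Driver C against (Tunnel, Bridge): payoffs 4, 7, 3 → best response Tunnel.
Driver C against (Tunnel, Tunnel): payoffs 9, 6, 7 → best response Bridge.
Mutual best responses: (Bridge, Bridge, Backroad); (Tunnel, Tunnel, Bridge).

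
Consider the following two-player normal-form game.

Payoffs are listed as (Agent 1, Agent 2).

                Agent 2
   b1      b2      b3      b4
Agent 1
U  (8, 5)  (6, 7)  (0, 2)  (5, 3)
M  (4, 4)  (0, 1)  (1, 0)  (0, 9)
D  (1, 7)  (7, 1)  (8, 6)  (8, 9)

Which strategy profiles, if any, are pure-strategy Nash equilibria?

For each strategy profile, look for a profitable unilateral deviation.
(U, b1): Agent 2 can switch to b2 (5 → 7). Not NE.
(U, b2): Agent 1 can switch to D (6 → 7). Not NE.
(U, b3): Agent 1 can switch to M (0 → 1). Not NE.
(U, b4): Agent 1 can switch to D (5 → 8). Not NE.
(M, b1): Agent 1 can switch to U (4 → 8). Not NE.
(M, b2): Agent 1 can switch to U (0 → 6). Not NE.
(M, b3): Agent 1 can switch to D (1 → 8). Not NE.
(M, b4): Agent 1 can switch to U (0 → 5). Not NE.
(D, b1): Agent 1 can switch to U (1 → 8). Not NE.
(D, b2): Agent 2 can switch to b1 (1 → 7). Not NE.
(D, b3): Agent 2 can switch to b1 (6 → 7). Not NE.
(D, b4): Agent 1 gets 8, best alternative 5; Agent 2 gets 9, best alternative 7. No profitable deviation — NE.

Pure NE: (D, b4)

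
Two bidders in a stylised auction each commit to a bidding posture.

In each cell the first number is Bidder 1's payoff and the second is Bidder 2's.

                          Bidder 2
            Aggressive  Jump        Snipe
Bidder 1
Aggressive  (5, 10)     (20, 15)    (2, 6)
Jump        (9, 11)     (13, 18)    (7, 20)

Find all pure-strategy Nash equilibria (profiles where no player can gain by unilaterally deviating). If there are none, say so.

Pure-strategy Nash equilibria: (Aggressive, Jump); (Jump, Snipe)

(Aggressive, Aggressive): Bidder 1 can switch to Jump (5 → 9). Not NE.
(Aggressive, Jump): Bidder 1 gets 20, best alternative 13; Bidder 2 gets 15, best alternative 10. No profitable deviation — NE.
(Aggressive, Snipe): Bidder 1 can switch to Jump (2 → 7). Not NE.
(Jump, Aggressive): Bidder 2 can switch to Jump (11 → 18). Not NE.
(Jump, Jump): Bidder 1 can switch to Aggressive (13 → 20). Not NE.
(Jump, Snipe): Bidder 1 gets 7, best alternative 2; Bidder 2 gets 20, best alternative 18. No profitable deviation — NE.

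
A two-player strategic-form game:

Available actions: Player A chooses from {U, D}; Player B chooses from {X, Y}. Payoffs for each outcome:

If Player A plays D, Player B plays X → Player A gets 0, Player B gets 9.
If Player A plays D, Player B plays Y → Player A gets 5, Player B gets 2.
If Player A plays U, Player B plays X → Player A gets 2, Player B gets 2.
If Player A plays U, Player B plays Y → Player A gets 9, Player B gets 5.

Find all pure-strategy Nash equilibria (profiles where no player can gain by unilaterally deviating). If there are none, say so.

Pure NE: (U, Y)

For each player, find the best response to each opponent profile; mutual best responses are the pure NE.
Player A against X: payoffs 2, 0 → best response U.
Player A against Y: payoffs 9, 5 → best response U.
Player B against U: payoffs 2, 5 → best response Y.
Player B against D: payoffs 9, 2 → best response X.
Mutual best responses: (U, Y).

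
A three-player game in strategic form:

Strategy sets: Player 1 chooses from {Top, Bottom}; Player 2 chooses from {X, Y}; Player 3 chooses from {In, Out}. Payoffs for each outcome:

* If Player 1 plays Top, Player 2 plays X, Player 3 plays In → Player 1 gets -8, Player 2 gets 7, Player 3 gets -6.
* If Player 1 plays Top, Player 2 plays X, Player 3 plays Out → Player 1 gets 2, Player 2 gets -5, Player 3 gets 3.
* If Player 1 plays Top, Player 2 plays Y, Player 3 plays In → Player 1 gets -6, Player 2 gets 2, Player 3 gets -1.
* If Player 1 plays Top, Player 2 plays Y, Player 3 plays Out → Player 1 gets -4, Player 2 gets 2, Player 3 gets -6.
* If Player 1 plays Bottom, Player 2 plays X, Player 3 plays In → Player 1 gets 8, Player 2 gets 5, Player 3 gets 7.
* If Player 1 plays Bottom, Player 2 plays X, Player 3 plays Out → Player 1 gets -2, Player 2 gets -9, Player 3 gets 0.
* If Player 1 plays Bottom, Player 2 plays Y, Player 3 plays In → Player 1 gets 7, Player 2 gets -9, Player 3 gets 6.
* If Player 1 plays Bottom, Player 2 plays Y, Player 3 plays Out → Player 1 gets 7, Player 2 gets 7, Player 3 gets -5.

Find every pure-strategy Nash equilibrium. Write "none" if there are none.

Player 1 against (X, In): payoffs -8, 8 → best response Bottom.
Player 1 against (X, Out): payoffs 2, -2 → best response Top.
Player 1 against (Y, In): payoffs -6, 7 → best response Bottom.
Player 1 against (Y, Out): payoffs -4, 7 → best response Bottom.
Player 2 against (Top, In): payoffs 7, 2 → best response X.
Player 2 against (Top, Out): payoffs -5, 2 → best response Y.
Player 2 against (Bottom, In): payoffs 5, -9 → best response X.
Player 2 against (Bottom, Out): payoffs -9, 7 → best response Y.
Player 3 against (Top, X): payoffs -6, 3 → best response Out.
Player 3 against (Top, Y): payoffs -1, -6 → best response In.
Player 3 against (Bottom, X): payoffs 7, 0 → best response In.
Player 3 against (Bottom, Y): payoffs 6, -5 → best response In.
Mutual best responses: (Bottom, X, In).

Pure NE: (Bottom, X, In)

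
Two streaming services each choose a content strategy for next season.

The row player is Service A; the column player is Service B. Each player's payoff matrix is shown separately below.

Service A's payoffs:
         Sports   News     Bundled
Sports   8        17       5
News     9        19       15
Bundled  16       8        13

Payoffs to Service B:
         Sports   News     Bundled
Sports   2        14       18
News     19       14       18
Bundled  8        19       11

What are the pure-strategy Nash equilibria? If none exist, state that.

For each player, find the best response to each opponent profile; mutual best responses are the pure NE.
Service A against Sports: payoffs 8, 9, 16 → best response Bundled.
Service A against News: payoffs 17, 19, 8 → best response News.
Service A against Bundled: payoffs 5, 15, 13 → best response News.
Service B against Sports: payoffs 2, 14, 18 → best response Bundled.
Service B against News: payoffs 19, 14, 18 → best response Sports.
Service B against Bundled: payoffs 8, 19, 11 → best response News.
No profile is a mutual best response for all players.

There is no pure-strategy Nash equilibrium.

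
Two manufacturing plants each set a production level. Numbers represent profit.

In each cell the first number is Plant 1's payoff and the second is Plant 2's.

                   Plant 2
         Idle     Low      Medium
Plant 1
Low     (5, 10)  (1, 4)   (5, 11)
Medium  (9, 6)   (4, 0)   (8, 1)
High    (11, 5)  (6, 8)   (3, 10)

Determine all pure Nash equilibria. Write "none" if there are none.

Plant 1 against Idle: payoffs 5, 9, 11 → best response High.
Plant 1 against Low: payoffs 1, 4, 6 → best response High.
Plant 1 against Medium: payoffs 5, 8, 3 → best response Medium.
Plant 2 against Low: payoffs 10, 4, 11 → best response Medium.
Plant 2 against Medium: payoffs 6, 0, 1 → best response Idle.
Plant 2 against High: payoffs 5, 8, 10 → best response Medium.
No profile is a mutual best response for all players.

none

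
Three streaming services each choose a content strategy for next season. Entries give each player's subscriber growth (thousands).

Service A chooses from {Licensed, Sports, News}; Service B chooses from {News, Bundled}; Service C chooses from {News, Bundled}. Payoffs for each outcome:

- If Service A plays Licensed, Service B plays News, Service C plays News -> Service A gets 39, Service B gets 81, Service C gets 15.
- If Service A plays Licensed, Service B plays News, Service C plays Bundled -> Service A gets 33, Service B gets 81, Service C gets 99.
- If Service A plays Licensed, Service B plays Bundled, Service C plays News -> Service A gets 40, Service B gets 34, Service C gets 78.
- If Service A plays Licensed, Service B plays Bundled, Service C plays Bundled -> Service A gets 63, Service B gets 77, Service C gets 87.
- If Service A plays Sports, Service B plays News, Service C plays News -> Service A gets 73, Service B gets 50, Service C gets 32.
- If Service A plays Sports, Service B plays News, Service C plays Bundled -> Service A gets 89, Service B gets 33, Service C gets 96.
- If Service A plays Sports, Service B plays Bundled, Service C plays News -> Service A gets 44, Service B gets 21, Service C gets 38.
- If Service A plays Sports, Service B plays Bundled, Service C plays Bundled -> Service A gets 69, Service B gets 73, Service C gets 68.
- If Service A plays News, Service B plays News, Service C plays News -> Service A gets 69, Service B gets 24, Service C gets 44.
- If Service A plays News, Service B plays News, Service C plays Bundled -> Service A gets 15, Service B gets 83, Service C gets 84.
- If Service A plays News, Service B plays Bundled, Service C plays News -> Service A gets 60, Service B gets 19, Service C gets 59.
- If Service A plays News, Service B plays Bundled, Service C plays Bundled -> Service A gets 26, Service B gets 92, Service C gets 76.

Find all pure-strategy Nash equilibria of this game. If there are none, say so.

Service A against (News, News): payoffs 39, 73, 69 → best response Sports.
Service A against (News, Bundled): payoffs 33, 89, 15 → best response Sports.
Service A against (Bundled, News): payoffs 40, 44, 60 → best response News.
Service A against (Bundled, Bundled): payoffs 63, 69, 26 → best response Sports.
Service B against (Licensed, News): payoffs 81, 34 → best response News.
Service B against (Licensed, Bundled): payoffs 81, 77 → best response News.
Service B against (Sports, News): payoffs 50, 21 → best response News.
Service B against (Sports, Bundled): payoffs 33, 73 → best response Bundled.
Service B against (News, News): payoffs 24, 19 → best response News.
Service B against (News, Bundled): payoffs 83, 92 → best response Bundled.
Service C against (Licensed, News): payoffs 15, 99 → best response Bundled.
Service C against (Licensed, Bundled): payoffs 78, 87 → best response Bundled.
Service C against (Sports, News): payoffs 32, 96 → best response Bundled.
Service C against (Sports, Bundled): payoffs 38, 68 → best response Bundled.
Service C against (News, News): payoffs 44, 84 → best response Bundled.
Service C against (News, Bundled): payoffs 59, 76 → best response Bundled.
Mutual best responses: (Sports, Bundled, Bundled).

The unique pure-strategy Nash equilibrium is (Sports, Bundled, Bundled).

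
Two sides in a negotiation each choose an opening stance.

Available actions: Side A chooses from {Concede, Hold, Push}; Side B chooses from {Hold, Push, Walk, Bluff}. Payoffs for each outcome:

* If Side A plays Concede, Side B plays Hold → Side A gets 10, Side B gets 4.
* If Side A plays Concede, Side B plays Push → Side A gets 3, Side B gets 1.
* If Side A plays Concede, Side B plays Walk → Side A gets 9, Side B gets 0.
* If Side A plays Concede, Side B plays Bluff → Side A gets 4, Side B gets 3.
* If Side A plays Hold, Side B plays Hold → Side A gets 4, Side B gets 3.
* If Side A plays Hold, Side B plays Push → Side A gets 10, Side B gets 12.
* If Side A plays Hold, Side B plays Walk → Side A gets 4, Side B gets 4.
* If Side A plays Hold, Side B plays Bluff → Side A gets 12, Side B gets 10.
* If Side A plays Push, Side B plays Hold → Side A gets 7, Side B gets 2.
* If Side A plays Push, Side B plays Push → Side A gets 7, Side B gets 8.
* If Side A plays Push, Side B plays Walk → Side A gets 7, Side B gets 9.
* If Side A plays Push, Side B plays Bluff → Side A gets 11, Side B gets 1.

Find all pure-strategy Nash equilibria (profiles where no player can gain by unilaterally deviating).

Side A against Hold: payoffs 10, 4, 7 → best response Concede.
Side A against Push: payoffs 3, 10, 7 → best response Hold.
Side A against Walk: payoffs 9, 4, 7 → best response Concede.
Side A against Bluff: payoffs 4, 12, 11 → best response Hold.
Side B against Concede: payoffs 4, 1, 0, 3 → best response Hold.
Side B against Hold: payoffs 3, 12, 4, 10 → best response Push.
Side B against Push: payoffs 2, 8, 9, 1 → best response Walk.
Mutual best responses: (Concede, Hold); (Hold, Push).

The pure Nash equilibria are (Concede, Hold), (Hold, Push).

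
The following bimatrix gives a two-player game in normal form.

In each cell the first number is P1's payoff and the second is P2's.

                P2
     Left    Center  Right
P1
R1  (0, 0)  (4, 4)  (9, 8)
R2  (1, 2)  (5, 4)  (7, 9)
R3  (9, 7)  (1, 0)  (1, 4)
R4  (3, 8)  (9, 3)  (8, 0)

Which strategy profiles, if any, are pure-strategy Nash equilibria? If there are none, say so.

(R1, Left): P1 can switch to R2 (0 → 1). Not NE.
(R1, Center): P1 can switch to R2 (4 → 5). Not NE.
(R1, Right): P1 gets 9, best alternative 8; P2 gets 8, best alternative 4. No profitable deviation — NE.
(R2, Left): P1 can switch to R3 (1 → 9). Not NE.
(R2, Center): P1 can switch to R4 (5 → 9). Not NE.
(R2, Right): P1 can switch to R1 (7 → 9). Not NE.
(R3, Left): P1 gets 9, best alternative 3; P2 gets 7, best alternative 4. No profitable deviation — NE.
(R3, Center): P1 can switch to R1 (1 → 4). Not NE.
(R3, Right): P1 can switch to R1 (1 → 9). Not NE.
(R4, Left): P1 can switch to R3 (3 → 9). Not NE.
(R4, Center): P2 can switch to Left (3 → 8). Not NE.
(R4, Right): P1 can switch to R1 (8 → 9). Not NE.

(R1, Right) and (R3, Left)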